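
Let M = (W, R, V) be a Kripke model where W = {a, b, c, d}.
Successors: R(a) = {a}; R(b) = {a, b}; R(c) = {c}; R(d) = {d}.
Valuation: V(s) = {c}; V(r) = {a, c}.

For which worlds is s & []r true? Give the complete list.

Let φ = s & []r. Evaluate φ at each world:
  a (successors {a}): φ is false.
  b (successors {a, b}): φ is false.
  c (successors {c}): φ is true.
  d (successors {d}): φ is false.
For instance, at d:
  At d: s is false, []r is false, so s & []r is false.
    At d: []r requires r at every successor {d}.
      r fails at d, so []r is false at d.
Satisfying worlds: {c}

c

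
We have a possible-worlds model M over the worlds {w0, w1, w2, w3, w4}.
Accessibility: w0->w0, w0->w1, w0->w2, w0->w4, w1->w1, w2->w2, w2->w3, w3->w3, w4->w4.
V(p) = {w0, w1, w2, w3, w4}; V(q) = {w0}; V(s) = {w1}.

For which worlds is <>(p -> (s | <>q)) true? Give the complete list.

Let φ = <>(p -> (s | <>q)). Evaluate φ at each world:
  w0 (successors {w0, w1, w2, w4}): φ is true.
  w1 (successors {w1}): φ is true.
  w2 (successors {w2, w3}): φ is false.
  w3 (successors {w3}): φ is false.
  w4 (successors {w4}): φ is false.
For instance, at w4:
  At w4: <>(p -> (s | <>q)) requires p -> (s | <>q) at some successor in {w4}.
    At w4: p -> (s | <>q) is false.
  So <>(p -> (s | <>q)) is false at w4.
Satisfying worlds: {w0, w1}

w0, w1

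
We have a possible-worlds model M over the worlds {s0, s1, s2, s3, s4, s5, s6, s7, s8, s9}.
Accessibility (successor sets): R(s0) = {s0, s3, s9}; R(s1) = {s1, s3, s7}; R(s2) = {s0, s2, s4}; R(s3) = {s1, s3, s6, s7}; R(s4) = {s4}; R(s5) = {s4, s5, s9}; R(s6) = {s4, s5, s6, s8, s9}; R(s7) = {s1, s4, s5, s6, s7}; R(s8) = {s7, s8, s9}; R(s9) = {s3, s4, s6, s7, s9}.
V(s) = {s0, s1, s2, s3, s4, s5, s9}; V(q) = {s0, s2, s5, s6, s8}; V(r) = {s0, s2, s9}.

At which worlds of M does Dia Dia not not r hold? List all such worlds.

s0, s2, s3, s5, s6, s7, s8, s9

Let φ = Dia Dia not not r. Evaluate φ at each world:
  s0 (successors {s0, s3, s9}): φ is true.
  s1 (successors {s1, s3, s7}): φ is false.
  s2 (successors {s0, s2, s4}): φ is true.
  s3 (successors {s1, s3, s6, s7}): φ is true.
  s4 (successors {s4}): φ is false.
  s5 (successors {s4, s5, s9}): φ is true.
  s6 (successors {s4, s5, s6, s8, s9}): φ is true.
  s7 (successors {s1, s4, s5, s6, s7}): φ is true.
  s8 (successors {s7, s8, s9}): φ is true.
  s9 (successors {s3, s4, s6, s7, s9}): φ is true.
For instance, at s5:
  At s5: Dia Dia not not r requires Dia not not r at some successor in {s4, s5, s9}.
    Dia not not r holds at s5, so Dia Dia not not r is true at s5.
      At s5: Dia not not r requires not not r at some successor in {s4, s5, s9}.
        not not r holds at s9, so Dia not not r is true at s5.
Satisfying worlds: {s0, s2, s3, s5, s6, s7, s8, s9}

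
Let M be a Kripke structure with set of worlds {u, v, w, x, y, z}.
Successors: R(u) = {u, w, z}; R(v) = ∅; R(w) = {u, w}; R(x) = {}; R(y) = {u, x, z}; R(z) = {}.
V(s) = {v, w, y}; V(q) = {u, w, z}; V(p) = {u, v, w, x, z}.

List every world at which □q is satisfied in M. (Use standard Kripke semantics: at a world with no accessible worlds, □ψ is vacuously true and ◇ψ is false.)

u, v, w, x, z

Recall that □ψ holds at a world iff ψ holds at every accessible world, and ◇ψ holds iff ψ holds at some accessible world.
Let φ = □q. Evaluate φ at each world:
  u (successors {u, w, z}): φ is true.
  v (successors ∅): φ is true.
  w (successors {u, w}): φ is true.
  x (successors ∅): φ is true.
  y (successors {u, x, z}): φ is false.
  z (successors ∅): φ is true.
For instance, at w:
  At w: □q requires q at every successor {u, w}.
    At u: q is true.
    At w: q is true.
  So □q is true at w.
Satisfying worlds: {u, v, w, x, z}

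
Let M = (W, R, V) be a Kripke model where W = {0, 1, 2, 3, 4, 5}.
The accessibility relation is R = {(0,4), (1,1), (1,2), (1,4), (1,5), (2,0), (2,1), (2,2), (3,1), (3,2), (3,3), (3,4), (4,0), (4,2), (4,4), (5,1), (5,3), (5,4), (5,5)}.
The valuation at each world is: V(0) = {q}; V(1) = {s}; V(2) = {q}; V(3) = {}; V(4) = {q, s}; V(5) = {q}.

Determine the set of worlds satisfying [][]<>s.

0, 1, 2, 3, 4, 5

Let φ = [][]<>s. Evaluate φ at each world:
  0 (successors {4}): φ is true.
  1 (successors {1, 2, 4, 5}): φ is true.
  2 (successors {0, 1, 2}): φ is true.
  3 (successors {1, 2, 3, 4}): φ is true.
  4 (successors {0, 2, 4}): φ is true.
  5 (successors {1, 3, 4, 5}): φ is true.
For instance, at 3:
  At 3: [][]<>s requires []<>s at every successor {1, 2, 3, 4}.
    At 1: []<>s is true.
    At 2: []<>s is true.
    At 3: []<>s is true.
    At 4: []<>s is true.
  So [][]<>s is true at 3.
Satisfying worlds: {0, 1, 2, 3, 4, 5}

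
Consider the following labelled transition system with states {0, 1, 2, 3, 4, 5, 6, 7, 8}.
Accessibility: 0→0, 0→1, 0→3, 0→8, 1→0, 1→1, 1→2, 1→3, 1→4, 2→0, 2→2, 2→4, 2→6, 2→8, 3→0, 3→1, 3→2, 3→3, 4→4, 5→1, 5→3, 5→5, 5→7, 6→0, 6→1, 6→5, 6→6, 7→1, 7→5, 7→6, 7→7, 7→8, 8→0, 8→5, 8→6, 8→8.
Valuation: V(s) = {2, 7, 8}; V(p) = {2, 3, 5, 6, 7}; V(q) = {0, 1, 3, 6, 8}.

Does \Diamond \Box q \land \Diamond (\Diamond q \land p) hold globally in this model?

Let φ = \Diamond \Box q \land \Diamond (\Diamond q \land p). Evaluate φ at each world:
  0 (successors {0, 1, 3, 8}): φ is true.
  1 (successors {0, 1, 2, 3, 4}): φ is true.
  2 (successors {0, 2, 4, 6, 8}): φ is true.
  3 (successors {0, 1, 2, 3}): φ is true.
  4 (successors {4}): φ is false.
  5 (successors {1, 3, 5, 7}): φ is false.
  6 (successors {0, 1, 5, 6}): φ is true.
  7 (successors {1, 5, 6, 7, 8}): φ is false.
  8 (successors {0, 5, 6, 8}): φ is true.
Detail at 4 (counterexample):
  At 4: \Diamond \Box q is false, \Diamond (\Diamond q \land p) is false, so \Diamond \Box q \land \Diamond (\Diamond q \land p) is false.
    At 4: \Diamond \Box q requires \Box q at some successor in {4}.
      At 4: \Box q is false.
    So \Diamond \Box q is false at 4.
    At 4: \Diamond (\Diamond q \land p) requires \Diamond q \land p at some successor in {4}.
      At 4: \Diamond q \land p is false.
    So \Diamond (\Diamond q \land p) is false at 4.

No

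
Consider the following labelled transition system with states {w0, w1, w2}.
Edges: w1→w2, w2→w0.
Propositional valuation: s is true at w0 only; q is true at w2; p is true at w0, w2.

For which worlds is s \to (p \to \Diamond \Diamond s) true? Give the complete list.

Recall that \Diamond ψ holds at a world iff ψ holds at some accessible world.
Let φ = s \to (p \to \Diamond \Diamond s). Evaluate φ at each world:
  w0 (successors ∅): φ is false.
  w1 (successors {w2}): φ is true.
  w2 (successors {w0}): φ is true.
For instance, at w1:
  At w1: s is false, p \to \Diamond \Diamond s is true, so s \to (p \to \Diamond \Diamond s) is true.
    At w1: p is false, \Diamond \Diamond s is true, so p \to \Diamond \Diamond s is true.
      At w1: \Diamond \Diamond s requires \Diamond s at some successor in {w2}.
        \Diamond s holds at w2, so \Diamond \Diamond s is true at w1.
Satisfying worlds: {w1, w2}

w1, w2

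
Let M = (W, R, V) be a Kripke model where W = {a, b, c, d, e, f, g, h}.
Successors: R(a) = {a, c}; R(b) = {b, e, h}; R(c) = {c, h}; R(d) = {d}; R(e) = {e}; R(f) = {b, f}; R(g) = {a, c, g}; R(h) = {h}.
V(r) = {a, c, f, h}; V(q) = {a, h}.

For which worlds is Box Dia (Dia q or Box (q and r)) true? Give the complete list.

Let φ = Box Dia (Dia q or Box (q and r)). Evaluate φ at each world:
  a (successors {a, c}): φ is true.
  b (successors {b, e, h}): φ is false.
  c (successors {c, h}): φ is true.
  d (successors {d}): φ is false.
  e (successors {e}): φ is false.
  f (successors {b, f}): φ is true.
  g (successors {a, c, g}): φ is true.
  h (successors {h}): φ is true.
For instance, at a:
  At a: Box Dia (Dia q or Box (q and r)) requires Dia (Dia q or Box (q and r)) at every successor {a, c}.
      At a: Dia (Dia q or Box (q and r)) requires Dia q or Box (q and r) at some successor in {a, c}.
        Dia q or Box (q and r) holds at a, so Dia (Dia q or Box (q and r)) is true at a.
      At c: Dia (Dia q or Box (q and r)) requires Dia q or Box (q and r) at some successor in {c, h}.
        Dia q or Box (q and r) holds at c, so Dia (Dia q or Box (q and r)) is true at c.
  So Box Dia (Dia q or Box (q and r)) is true at a.
Satisfying worlds: {a, c, f, g, h}

a, c, f, g, h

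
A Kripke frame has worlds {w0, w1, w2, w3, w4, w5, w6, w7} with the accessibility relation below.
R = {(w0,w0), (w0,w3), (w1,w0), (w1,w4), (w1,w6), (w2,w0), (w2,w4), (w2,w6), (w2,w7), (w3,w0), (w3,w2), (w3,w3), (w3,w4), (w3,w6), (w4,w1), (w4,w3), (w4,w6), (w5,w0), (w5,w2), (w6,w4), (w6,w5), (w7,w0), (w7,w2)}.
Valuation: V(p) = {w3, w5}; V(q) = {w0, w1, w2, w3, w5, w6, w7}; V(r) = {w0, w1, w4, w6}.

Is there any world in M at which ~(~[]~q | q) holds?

No

Recall that []ψ holds at a world iff ψ holds at every accessible world, and <>ψ holds iff ψ holds at some accessible world.
Let φ = ~(~[]~q | q). Evaluate φ at each world:
  w0 (successors {w0, w3}): φ is false.
  w1 (successors {w0, w4, w6}): φ is false.
  w2 (successors {w0, w4, w6, w7}): φ is false.
  w3 (successors {w0, w2, w3, w4, w6}): φ is false.
  w4 (successors {w1, w3, w6}): φ is false.
  w5 (successors {w0, w2}): φ is false.
  w6 (successors {w4, w5}): φ is false.
  w7 (successors {w0, w2}): φ is false.
For instance, at w7:
  At w7: ~[]~q | q is true, so ~(~[]~q | q) is false.
    At w7: ~[]~q is true, q is true, so ~[]~q | q is true.
      At w7: []~q is false, so ~[]~q is true.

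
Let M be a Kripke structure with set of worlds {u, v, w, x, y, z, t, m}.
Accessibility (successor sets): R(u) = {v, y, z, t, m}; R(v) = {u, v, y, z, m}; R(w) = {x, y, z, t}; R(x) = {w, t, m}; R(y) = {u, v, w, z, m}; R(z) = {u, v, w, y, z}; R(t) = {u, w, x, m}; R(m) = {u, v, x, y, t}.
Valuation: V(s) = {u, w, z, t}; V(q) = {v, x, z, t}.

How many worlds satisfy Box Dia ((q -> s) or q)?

Let φ = Box Dia ((q -> s) or q). Evaluate φ at each world:
  u (successors {v, y, z, t, m}): φ is true.
  v (successors {u, v, y, z, m}): φ is true.
  w (successors {x, y, z, t}): φ is true.
  x (successors {w, t, m}): φ is true.
  y (successors {u, v, w, z, m}): φ is true.
  z (successors {u, v, w, y, z}): φ is true.
  t (successors {u, w, x, m}): φ is true.
  m (successors {u, v, x, y, t}): φ is true.
For instance, at t:
  At t: Box Dia ((q -> s) or q) requires Dia ((q -> s) or q) at every successor {u, w, x, m}.
    At u: Dia ((q -> s) or q) is true.
    At w: Dia ((q -> s) or q) is true.
    At x: Dia ((q -> s) or q) is true.
    At m: Dia ((q -> s) or q) is true.
  So Box Dia ((q -> s) or q) is true at t.
Satisfying worlds: {u, v, w, x, y, z, t, m}

8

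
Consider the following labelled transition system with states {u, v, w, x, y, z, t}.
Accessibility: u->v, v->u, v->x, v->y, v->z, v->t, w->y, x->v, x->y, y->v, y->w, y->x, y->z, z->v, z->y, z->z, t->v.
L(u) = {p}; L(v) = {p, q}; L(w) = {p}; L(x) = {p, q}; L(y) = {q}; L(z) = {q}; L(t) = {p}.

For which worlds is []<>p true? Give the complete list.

u, v, w, x, z, t

Let φ = []<>p. Evaluate φ at each world:
  u (successors {v}): φ is true.
  v (successors {u, x, y, z, t}): φ is true.
  w (successors {y}): φ is true.
  x (successors {v, y}): φ is true.
  y (successors {v, w, x, z}): φ is false.
  z (successors {v, y, z}): φ is true.
  t (successors {v}): φ is true.
For instance, at t:
  At t: []<>p requires <>p at every successor {v}.
      At v: <>p requires p at some successor in {u, x, y, z, t}.
        p holds at u, so <>p is true at v.
  So []<>p is true at t.
Satisfying worlds: {u, v, w, x, z, t}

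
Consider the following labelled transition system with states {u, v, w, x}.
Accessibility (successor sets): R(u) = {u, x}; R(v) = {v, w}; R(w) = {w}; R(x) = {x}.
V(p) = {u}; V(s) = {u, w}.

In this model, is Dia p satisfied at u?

Yes

At u: Dia p requires p at some successor in {u, x}.
  p holds at u, so Dia p is true at u.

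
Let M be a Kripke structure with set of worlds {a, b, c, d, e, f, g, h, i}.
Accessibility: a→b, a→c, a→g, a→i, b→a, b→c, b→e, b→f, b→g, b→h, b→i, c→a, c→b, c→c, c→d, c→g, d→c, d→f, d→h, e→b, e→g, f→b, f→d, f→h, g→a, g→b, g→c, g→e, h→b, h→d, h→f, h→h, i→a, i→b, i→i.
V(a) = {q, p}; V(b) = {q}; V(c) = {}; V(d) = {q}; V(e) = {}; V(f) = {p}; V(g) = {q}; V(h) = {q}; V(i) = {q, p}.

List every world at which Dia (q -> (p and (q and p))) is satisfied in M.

Let φ = Dia (q -> (p and (q and p))). Evaluate φ at each world:
  a (successors {b, c, g, i}): φ is true.
  b (successors {a, c, e, f, g, h, i}): φ is true.
  c (successors {a, b, c, d, g}): φ is true.
  d (successors {c, f, h}): φ is true.
  e (successors {b, g}): φ is false.
  f (successors {b, d, h}): φ is false.
  g (successors {a, b, c, e}): φ is true.
  h (successors {b, d, f, h}): φ is true.
  i (successors {a, b, i}): φ is true.
For instance, at e:
  At e: Dia (q -> (p and (q and p))) requires q -> (p and (q and p)) at some successor in {b, g}.
    At b: q -> (p and (q and p)) is false.
    At g: q -> (p and (q and p)) is false.
  So Dia (q -> (p and (q and p))) is false at e.
Satisfying worlds: {a, b, c, d, g, h, i}

a, b, c, d, g, h, i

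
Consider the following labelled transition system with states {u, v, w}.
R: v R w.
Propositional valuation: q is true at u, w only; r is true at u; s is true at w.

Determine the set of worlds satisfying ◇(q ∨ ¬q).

Recall that ◇ψ holds at a world iff ψ holds at some accessible world.
Let φ = ◇(q ∨ ¬q). Evaluate φ at each world:
  u (successors ∅): φ is false.
  v (successors {w}): φ is true.
  w (successors ∅): φ is false.
For instance, at v:
  At v: ◇(q ∨ ¬q) requires q ∨ ¬q at some successor in {w}.
    q ∨ ¬q holds at w, so ◇(q ∨ ¬q) is true at v.
Satisfying worlds: {v}

v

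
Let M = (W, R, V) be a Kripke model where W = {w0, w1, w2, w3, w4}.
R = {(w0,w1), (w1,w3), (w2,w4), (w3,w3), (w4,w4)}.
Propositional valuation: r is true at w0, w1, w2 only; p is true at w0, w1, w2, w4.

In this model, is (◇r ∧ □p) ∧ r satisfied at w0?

At w0: ◇r ∧ □p is true, r is true, so (◇r ∧ □p) ∧ r is true.
  At w0: ◇r is true, □p is true, so ◇r ∧ □p is true.
    At w0: ◇r requires r at some successor in {w1}.
      r holds at w1, so ◇r is true at w0.
    At w0: □p requires p at every successor {w1}.
      At w1: p is true.
    So □p is true at w0.

Yes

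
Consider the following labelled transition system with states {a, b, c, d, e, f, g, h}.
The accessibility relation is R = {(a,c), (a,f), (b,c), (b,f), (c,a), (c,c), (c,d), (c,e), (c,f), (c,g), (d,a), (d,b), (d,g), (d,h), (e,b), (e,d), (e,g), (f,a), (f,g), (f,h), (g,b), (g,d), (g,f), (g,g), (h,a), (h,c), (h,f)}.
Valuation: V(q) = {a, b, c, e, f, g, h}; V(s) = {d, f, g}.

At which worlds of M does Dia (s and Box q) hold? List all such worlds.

a, b, c, e, g, h

Let φ = Dia (s and Box q). Evaluate φ at each world:
  a (successors {c, f}): φ is true.
  b (successors {c, f}): φ is true.
  c (successors {a, c, d, e, f, g}): φ is true.
  d (successors {a, b, g, h}): φ is false.
  e (successors {b, d, g}): φ is true.
  f (successors {a, g, h}): φ is false.
  g (successors {b, d, f, g}): φ is true.
  h (successors {a, c, f}): φ is true.
For instance, at e:
  At e: Dia (s and Box q) requires s and Box q at some successor in {b, d, g}.
    s and Box q holds at d, so Dia (s and Box q) is true at e.
      At d: s is true, Box q is true, so s and Box q is true.
Satisfying worlds: {a, b, c, e, g, h}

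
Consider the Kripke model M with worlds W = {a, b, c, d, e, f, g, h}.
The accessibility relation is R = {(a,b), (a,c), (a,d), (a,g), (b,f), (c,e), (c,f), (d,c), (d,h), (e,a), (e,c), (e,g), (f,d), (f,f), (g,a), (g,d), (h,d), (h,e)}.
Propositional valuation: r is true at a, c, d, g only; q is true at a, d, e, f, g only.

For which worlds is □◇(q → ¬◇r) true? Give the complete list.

g, h

Let φ = □◇(q → ¬◇r). Evaluate φ at each world:
  a (successors {b, c, d, g}): φ is false.
  b (successors {f}): φ is false.
  c (successors {e, f}): φ is false.
  d (successors {c, h}): φ is false.
  e (successors {a, c, g}): φ is false.
  f (successors {d, f}): φ is false.
  g (successors {a, d}): φ is true.
  h (successors {d, e}): φ is true.
For instance, at g:
  At g: □◇(q → ¬◇r) requires ◇(q → ¬◇r) at every successor {a, d}.
      At a: ◇(q → ¬◇r) requires q → ¬◇r at some successor in {b, c, d, g}.
        q → ¬◇r holds at b, so ◇(q → ¬◇r) is true at a.
      At d: ◇(q → ¬◇r) requires q → ¬◇r at some successor in {c, h}.
        q → ¬◇r holds at c, so ◇(q → ¬◇r) is true at d.
  So □◇(q → ¬◇r) is true at g.
Satisfying worlds: {g, h}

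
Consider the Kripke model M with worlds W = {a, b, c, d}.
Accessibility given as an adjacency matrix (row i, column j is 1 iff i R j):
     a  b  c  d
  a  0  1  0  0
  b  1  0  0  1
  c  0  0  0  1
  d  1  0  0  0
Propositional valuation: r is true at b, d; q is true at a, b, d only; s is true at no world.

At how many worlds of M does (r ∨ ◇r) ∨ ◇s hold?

4

Let φ = (r ∨ ◇r) ∨ ◇s. Evaluate φ at each world:
  a (successors {b}): φ is true.
  b (successors {a, d}): φ is true.
  c (successors {d}): φ is true.
  d (successors {a}): φ is true.
For instance, at c:
  At c: r ∨ ◇r is true, ◇s is false, so (r ∨ ◇r) ∨ ◇s is true.
    At c: r is false, ◇r is true, so r ∨ ◇r is true.
      At c: ◇r requires r at some successor in {d}.
        r holds at d, so ◇r is true at c.
    At c: ◇s requires s at some successor in {d}.
      At d: s is false.
    So ◇s is false at c.
Satisfying worlds: {a, b, c, d}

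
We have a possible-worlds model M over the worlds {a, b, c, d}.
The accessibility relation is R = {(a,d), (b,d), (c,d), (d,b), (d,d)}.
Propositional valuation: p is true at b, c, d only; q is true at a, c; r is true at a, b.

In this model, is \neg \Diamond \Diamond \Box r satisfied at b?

At b: \Diamond \Diamond \Box r is false, so \neg \Diamond \Diamond \Box r is true.
  At b: \Diamond \Diamond \Box r requires \Diamond \Box r at some successor in {d}.
    At d: \Diamond \Box r is false.
  So \Diamond \Diamond \Box r is false at b.

Yes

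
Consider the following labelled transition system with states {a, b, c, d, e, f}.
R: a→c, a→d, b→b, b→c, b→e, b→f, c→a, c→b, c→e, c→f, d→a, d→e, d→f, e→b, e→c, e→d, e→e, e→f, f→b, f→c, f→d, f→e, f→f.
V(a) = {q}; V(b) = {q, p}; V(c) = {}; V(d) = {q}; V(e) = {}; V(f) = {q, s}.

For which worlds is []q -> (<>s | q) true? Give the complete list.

a, b, c, d, e, f

Let φ = []q -> (<>s | q). Evaluate φ at each world:
  a (successors {c, d}): φ is true.
  b (successors {b, c, e, f}): φ is true.
  c (successors {a, b, e, f}): φ is true.
  d (successors {a, e, f}): φ is true.
  e (successors {b, c, d, e, f}): φ is true.
  f (successors {b, c, d, e, f}): φ is true.
For instance, at d:
  At d: []q is false, <>s | q is true, so []q -> (<>s | q) is true.
    At d: []q requires q at every successor {a, e, f}.
      q fails at e, so []q is false at d.
    At d: <>s is true, q is true, so <>s | q is true.
      At d: <>s requires s at some successor in {a, e, f}.
        s holds at f, so <>s is true at d.
Satisfying worlds: {a, b, c, d, e, f}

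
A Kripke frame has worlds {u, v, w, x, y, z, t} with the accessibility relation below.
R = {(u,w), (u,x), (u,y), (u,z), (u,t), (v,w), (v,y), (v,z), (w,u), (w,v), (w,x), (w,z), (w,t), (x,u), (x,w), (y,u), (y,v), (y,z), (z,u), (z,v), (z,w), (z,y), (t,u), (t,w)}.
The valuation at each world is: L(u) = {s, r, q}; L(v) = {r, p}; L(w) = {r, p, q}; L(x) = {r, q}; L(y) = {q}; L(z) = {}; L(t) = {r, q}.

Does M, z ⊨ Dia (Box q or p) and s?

No

At z: Dia (Box q or p) is true, s is false, so Dia (Box q or p) and s is false.
  At z: Dia (Box q or p) requires Box q or p at some successor in {u, v, w, y}.
    Box q or p holds at v, so Dia (Box q or p) is true at z.
      At v: Box q is false, p is true, so Box q or p is true.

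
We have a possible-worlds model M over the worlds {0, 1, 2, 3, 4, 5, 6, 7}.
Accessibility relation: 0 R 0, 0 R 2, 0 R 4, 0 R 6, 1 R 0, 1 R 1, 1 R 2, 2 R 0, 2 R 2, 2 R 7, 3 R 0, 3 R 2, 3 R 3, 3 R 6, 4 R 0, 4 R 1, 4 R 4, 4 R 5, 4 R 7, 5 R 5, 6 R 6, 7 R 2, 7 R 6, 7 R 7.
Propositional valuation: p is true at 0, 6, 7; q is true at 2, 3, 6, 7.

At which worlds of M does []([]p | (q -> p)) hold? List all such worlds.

4, 5, 6

Recall that []ψ holds at a world iff ψ holds at every accessible world, and <>ψ holds iff ψ holds at some accessible world.
Let φ = []([]p | (q -> p)). Evaluate φ at each world:
  0 (successors {0, 2, 4, 6}): φ is false.
  1 (successors {0, 1, 2}): φ is false.
  2 (successors {0, 2, 7}): φ is false.
  3 (successors {0, 2, 3, 6}): φ is false.
  4 (successors {0, 1, 4, 5, 7}): φ is true.
  5 (successors {5}): φ is true.
  6 (successors {6}): φ is true.
  7 (successors {2, 6, 7}): φ is false.
For instance, at 0:
  At 0: []([]p | (q -> p)) requires []p | (q -> p) at every successor {0, 2, 4, 6}.
    []p | (q -> p) fails at 2, so []([]p | (q -> p)) is false at 0.
      At 2: []p is false, q -> p is false, so []p | (q -> p) is false.
Satisfying worlds: {4, 5, 6}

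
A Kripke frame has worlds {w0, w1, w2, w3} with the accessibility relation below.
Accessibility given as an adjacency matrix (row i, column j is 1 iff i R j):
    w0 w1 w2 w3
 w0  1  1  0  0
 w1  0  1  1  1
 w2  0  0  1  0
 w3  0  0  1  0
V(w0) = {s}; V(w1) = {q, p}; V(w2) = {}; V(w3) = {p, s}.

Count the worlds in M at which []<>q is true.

1

Let φ = []<>q. Evaluate φ at each world:
  w0 (successors {w0, w1}): φ is true.
  w1 (successors {w1, w2, w3}): φ is false.
  w2 (successors {w2}): φ is false.
  w3 (successors {w2}): φ is false.
For instance, at w0:
  At w0: []<>q requires <>q at every successor {w0, w1}.
      At w0: <>q requires q at some successor in {w0, w1}.
        q holds at w1, so <>q is true at w0.
      At w1: <>q requires q at some successor in {w1, w2, w3}.
        q holds at w1, so <>q is true at w1.
  So []<>q is true at w0.
Satisfying worlds: {w0}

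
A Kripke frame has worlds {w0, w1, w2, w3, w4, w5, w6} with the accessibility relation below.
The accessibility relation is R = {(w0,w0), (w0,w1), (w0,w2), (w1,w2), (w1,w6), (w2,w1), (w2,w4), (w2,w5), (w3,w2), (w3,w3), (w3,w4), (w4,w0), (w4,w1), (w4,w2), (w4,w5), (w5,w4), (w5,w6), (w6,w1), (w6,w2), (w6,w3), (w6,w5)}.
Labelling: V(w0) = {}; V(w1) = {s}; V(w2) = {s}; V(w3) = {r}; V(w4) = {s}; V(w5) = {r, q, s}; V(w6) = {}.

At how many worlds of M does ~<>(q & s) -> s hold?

5

Let φ = ~<>(q & s) -> s. Evaluate φ at each world:
  w0 (successors {w0, w1, w2}): φ is false.
  w1 (successors {w2, w6}): φ is true.
  w2 (successors {w1, w4, w5}): φ is true.
  w3 (successors {w2, w3, w4}): φ is false.
  w4 (successors {w0, w1, w2, w5}): φ is true.
  w5 (successors {w4, w6}): φ is true.
  w6 (successors {w1, w2, w3, w5}): φ is true.
For instance, at w1:
  At w1: ~<>(q & s) is true, s is true, so ~<>(q & s) -> s is true.
    At w1: <>(q & s) is false, so ~<>(q & s) is true.
      At w1: <>(q & s) requires q & s at some successor in {w2, w6}.
        At w2: q & s is false.
        At w6: q & s is false.
      So <>(q & s) is false at w1.
Satisfying worlds: {w1, w2, w4, w5, w6}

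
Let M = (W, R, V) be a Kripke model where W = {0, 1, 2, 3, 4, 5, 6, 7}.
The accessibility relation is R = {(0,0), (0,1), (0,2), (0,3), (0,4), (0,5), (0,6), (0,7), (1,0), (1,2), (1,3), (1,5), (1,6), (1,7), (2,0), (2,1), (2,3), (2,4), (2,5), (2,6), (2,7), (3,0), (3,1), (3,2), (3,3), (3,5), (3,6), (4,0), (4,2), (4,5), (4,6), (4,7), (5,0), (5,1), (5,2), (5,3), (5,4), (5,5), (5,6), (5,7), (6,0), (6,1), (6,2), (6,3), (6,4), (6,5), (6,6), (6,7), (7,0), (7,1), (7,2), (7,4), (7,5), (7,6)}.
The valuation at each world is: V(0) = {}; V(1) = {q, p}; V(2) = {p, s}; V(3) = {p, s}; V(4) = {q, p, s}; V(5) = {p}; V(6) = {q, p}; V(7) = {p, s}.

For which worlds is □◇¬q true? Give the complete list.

Recall that □ψ holds at a world iff ψ holds at every accessible world, and ◇ψ holds iff ψ holds at some accessible world.
Let φ = □◇¬q. Evaluate φ at each world:
  0 (successors {0, 1, 2, 3, 4, 5, 6, 7}): φ is true.
  1 (successors {0, 2, 3, 5, 6, 7}): φ is true.
  2 (successors {0, 1, 3, 4, 5, 6, 7}): φ is true.
  3 (successors {0, 1, 2, 3, 5, 6}): φ is true.
  4 (successors {0, 2, 5, 6, 7}): φ is true.
  5 (successors {0, 1, 2, 3, 4, 5, 6, 7}): φ is true.
  6 (successors {0, 1, 2, 3, 4, 5, 6, 7}): φ is true.
  7 (successors {0, 1, 2, 4, 5, 6}): φ is true.
For instance, at 4:
  At 4: □◇¬q requires ◇¬q at every successor {0, 2, 5, 6, 7}.
    At 0: ◇¬q is true.
    At 2: ◇¬q is true.
    At 5: ◇¬q is true.
    At 6: ◇¬q is true.
    At 7: ◇¬q is true.
  So □◇¬q is true at 4.
Satisfying worlds: {0, 1, 2, 3, 4, 5, 6, 7}

0, 1, 2, 3, 4, 5, 6, 7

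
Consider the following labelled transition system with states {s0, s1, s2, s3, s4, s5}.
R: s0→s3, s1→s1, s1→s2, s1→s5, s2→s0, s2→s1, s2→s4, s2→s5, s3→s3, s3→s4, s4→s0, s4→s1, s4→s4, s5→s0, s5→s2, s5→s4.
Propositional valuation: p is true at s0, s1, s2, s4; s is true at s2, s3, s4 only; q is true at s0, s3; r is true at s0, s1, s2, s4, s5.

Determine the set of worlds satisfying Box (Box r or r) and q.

none

Let φ = Box (Box r or r) and q. Evaluate φ at each world:
  s0 (successors {s3}): φ is false.
  s1 (successors {s1, s2, s5}): φ is false.
  s2 (successors {s0, s1, s4, s5}): φ is false.
  s3 (successors {s3, s4}): φ is false.
  s4 (successors {s0, s1, s4}): φ is false.
  s5 (successors {s0, s2, s4}): φ is false.
For instance, at s0:
  At s0: Box (Box r or r) is false, q is true, so Box (Box r or r) and q is false.
    At s0: Box (Box r or r) requires Box r or r at every successor {s3}.
      Box r or r fails at s3, so Box (Box r or r) is false at s0.
Satisfying worlds: none.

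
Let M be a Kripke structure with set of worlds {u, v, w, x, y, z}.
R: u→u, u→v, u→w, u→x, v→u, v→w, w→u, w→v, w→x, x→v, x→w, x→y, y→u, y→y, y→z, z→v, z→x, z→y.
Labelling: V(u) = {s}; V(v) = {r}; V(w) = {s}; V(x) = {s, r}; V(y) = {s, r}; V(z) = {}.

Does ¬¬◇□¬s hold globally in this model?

No

Let φ = ¬¬◇□¬s. Evaluate φ at each world:
  u (successors {u, v, w, x}): φ is false.
  v (successors {u, w}): φ is false.
  w (successors {u, v, x}): φ is false.
  x (successors {v, w, y}): φ is false.
  y (successors {u, y, z}): φ is false.
  z (successors {v, x, y}): φ is false.
Detail at u (counterexample):
  At u: ¬◇□¬s is true, so ¬¬◇□¬s is false.
    At u: ◇□¬s is false, so ¬◇□¬s is true.
      At u: ◇□¬s requires □¬s at some successor in {u, v, w, x}.
        At u: □¬s is false.
        At v: □¬s is false.
        At w: □¬s is false.
        At x: □¬s is false.
      So ◇□¬s is false at u.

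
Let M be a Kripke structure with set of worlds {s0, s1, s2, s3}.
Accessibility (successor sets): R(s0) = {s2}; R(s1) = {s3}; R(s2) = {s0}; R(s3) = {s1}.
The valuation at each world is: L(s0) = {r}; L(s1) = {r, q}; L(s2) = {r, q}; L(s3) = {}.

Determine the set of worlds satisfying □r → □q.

s0, s1, s3

Let φ = □r → □q. Evaluate φ at each world:
  s0 (successors {s2}): φ is true.
  s1 (successors {s3}): φ is true.
  s2 (successors {s0}): φ is false.
  s3 (successors {s1}): φ is true.
For instance, at s2:
  At s2: □r is true, □q is false, so □r → □q is false.
    At s2: □r requires r at every successor {s0}.
      At s0: r is true.
    So □r is true at s2.
    At s2: □q requires q at every successor {s0}.
      q fails at s0, so □q is false at s2.
Satisfying worlds: {s0, s1, s3}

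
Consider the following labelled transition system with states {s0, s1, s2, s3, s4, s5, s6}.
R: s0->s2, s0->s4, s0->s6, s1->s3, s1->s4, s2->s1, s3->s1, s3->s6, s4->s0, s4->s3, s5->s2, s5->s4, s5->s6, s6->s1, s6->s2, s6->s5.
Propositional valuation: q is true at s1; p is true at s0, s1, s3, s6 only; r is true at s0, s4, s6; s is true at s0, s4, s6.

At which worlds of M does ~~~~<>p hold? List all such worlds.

s0, s1, s2, s3, s4, s5, s6

Let φ = ~~~~<>p. Evaluate φ at each world:
  s0 (successors {s2, s4, s6}): φ is true.
  s1 (successors {s3, s4}): φ is true.
  s2 (successors {s1}): φ is true.
  s3 (successors {s1, s6}): φ is true.
  s4 (successors {s0, s3}): φ is true.
  s5 (successors {s2, s4, s6}): φ is true.
  s6 (successors {s1, s2, s5}): φ is true.
For instance, at s4:
  At s4: ~~~<>p is false, so ~~~~<>p is true.
    At s4: ~~<>p is true, so ~~~<>p is false.
      At s4: ~<>p is false, so ~~<>p is true.
Satisfying worlds: {s0, s1, s2, s3, s4, s5, s6}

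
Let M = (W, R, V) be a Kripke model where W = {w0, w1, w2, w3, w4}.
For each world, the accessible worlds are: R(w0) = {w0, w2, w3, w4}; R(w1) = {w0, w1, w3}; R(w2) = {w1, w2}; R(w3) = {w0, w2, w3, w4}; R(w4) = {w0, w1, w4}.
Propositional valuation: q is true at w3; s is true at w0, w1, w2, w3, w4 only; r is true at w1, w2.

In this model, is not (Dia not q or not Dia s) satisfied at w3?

No

Recall that Dia ψ holds at a world iff ψ holds at some accessible world.
At w3: Dia not q or not Dia s is true, so not (Dia not q or not Dia s) is false.
  At w3: Dia not q is true, not Dia s is false, so Dia not q or not Dia s is true.
    At w3: Dia not q requires not q at some successor in {w0, w2, w3, w4}.
      not q holds at w0, so Dia not q is true at w3.
    At w3: Dia s is true, so not Dia s is false.
      At w3: Dia s requires s at some successor in {w0, w2, w3, w4}.
        s holds at w0, so Dia s is true at w3.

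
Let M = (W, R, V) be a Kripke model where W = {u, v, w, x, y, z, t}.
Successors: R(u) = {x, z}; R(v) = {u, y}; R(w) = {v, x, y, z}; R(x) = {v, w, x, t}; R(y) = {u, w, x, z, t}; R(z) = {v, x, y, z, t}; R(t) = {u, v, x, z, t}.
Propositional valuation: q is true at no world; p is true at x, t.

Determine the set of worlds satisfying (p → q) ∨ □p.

u, v, w, y, z

Let φ = (p → q) ∨ □p. Evaluate φ at each world:
  u (successors {x, z}): φ is true.
  v (successors {u, y}): φ is true.
  w (successors {v, x, y, z}): φ is true.
  x (successors {v, w, x, t}): φ is false.
  y (successors {u, w, x, z, t}): φ is true.
  z (successors {v, x, y, z, t}): φ is true.
  t (successors {u, v, x, z, t}): φ is false.
For instance, at z:
  At z: p → q is true, □p is false, so (p → q) ∨ □p is true.
    At z: □p requires p at every successor {v, x, y, z, t}.
      p fails at v, so □p is false at z.
Satisfying worlds: {u, v, w, y, z}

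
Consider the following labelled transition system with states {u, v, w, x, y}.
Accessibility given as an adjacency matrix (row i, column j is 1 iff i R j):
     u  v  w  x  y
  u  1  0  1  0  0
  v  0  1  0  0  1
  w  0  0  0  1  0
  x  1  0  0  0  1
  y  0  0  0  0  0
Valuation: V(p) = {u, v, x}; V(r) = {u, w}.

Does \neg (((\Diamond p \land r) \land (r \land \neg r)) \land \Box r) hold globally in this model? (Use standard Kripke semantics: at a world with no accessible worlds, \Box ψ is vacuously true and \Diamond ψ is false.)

Yes

Let φ = \neg (((\Diamond p \land r) \land (r \land \neg r)) \land \Box r). Evaluate φ at each world:
  u (successors {u, w}): φ is true.
  v (successors {v, y}): φ is true.
  w (successors {x}): φ is true.
  x (successors {u, y}): φ is true.
  y (successors ∅): φ is true.
For instance, at x:
  At x: ((\Diamond p \land r) \land (r \land \neg r)) \land \Box r is false, so \neg (((\Diamond p \land r) \land (r \land \neg r)) \land \Box r) is true.
    At x: (\Diamond p \land r) \land (r \land \neg r) is false, \Box r is false, so ((\Diamond p \land r) \land (r \land \neg r)) \land \Box r is false.
      At x: \Diamond p \land r is false, r \land \neg r is false, so (\Diamond p \land r) \land (r \land \neg r) is false.
      At x: \Box r requires r at every successor {u, y}.
        r fails at y, so \Box r is false at x.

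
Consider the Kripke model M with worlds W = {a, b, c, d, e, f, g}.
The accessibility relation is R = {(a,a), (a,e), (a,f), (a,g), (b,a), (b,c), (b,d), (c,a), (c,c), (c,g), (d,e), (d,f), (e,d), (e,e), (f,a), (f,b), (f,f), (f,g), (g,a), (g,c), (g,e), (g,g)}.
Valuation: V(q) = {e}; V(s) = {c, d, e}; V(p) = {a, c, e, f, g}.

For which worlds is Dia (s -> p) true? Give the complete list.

Let φ = Dia (s -> p). Evaluate φ at each world:
  a (successors {a, e, f, g}): φ is true.
  b (successors {a, c, d}): φ is true.
  c (successors {a, c, g}): φ is true.
  d (successors {e, f}): φ is true.
  e (successors {d, e}): φ is true.
  f (successors {a, b, f, g}): φ is true.
  g (successors {a, c, e, g}): φ is true.
For instance, at d:
  At d: Dia (s -> p) requires s -> p at some successor in {e, f}.
    s -> p holds at e, so Dia (s -> p) is true at d.
Satisfying worlds: {a, b, c, d, e, f, g}

a, b, c, d, e, f, g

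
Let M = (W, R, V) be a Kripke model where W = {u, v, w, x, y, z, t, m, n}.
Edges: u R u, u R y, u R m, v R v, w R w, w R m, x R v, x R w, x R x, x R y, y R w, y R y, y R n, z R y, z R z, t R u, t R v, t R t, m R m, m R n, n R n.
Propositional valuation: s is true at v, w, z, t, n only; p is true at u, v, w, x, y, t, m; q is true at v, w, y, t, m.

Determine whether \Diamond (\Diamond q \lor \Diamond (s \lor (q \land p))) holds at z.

Yes

Recall that \Diamond ψ holds at a world iff ψ holds at some accessible world.
At z: \Diamond (\Diamond q \lor \Diamond (s \lor (q \land p))) requires \Diamond q \lor \Diamond (s \lor (q \land p)) at some successor in {y, z}.
  \Diamond q \lor \Diamond (s \lor (q \land p)) holds at y, so \Diamond (\Diamond q \lor \Diamond (s \lor (q \land p))) is true at z.
    At y: \Diamond q is true, \Diamond (s \lor (q \land p)) is true, so \Diamond q \lor \Diamond (s \lor (q \land p)) is true.
      At y: \Diamond q requires q at some successor in {w, y, n}.
        q holds at w, so \Diamond q is true at y.
      At y: \Diamond (s \lor (q \land p)) requires s \lor (q \land p) at some successor in {w, y, n}.
        s \lor (q \land p) holds at w, so \Diamond (s \lor (q \land p)) is true at y.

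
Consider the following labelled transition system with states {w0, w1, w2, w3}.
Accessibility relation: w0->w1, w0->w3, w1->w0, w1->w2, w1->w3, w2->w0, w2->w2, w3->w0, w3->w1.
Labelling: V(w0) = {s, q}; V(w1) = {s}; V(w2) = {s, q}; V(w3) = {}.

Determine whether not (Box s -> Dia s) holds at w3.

No

At w3: Box s -> Dia s is true, so not (Box s -> Dia s) is false.
  At w3: Box s is true, Dia s is true, so Box s -> Dia s is true.
    At w3: Box s requires s at every successor {w0, w1}.
      At w0: s is true.
      At w1: s is true.
    So Box s is true at w3.
    At w3: Dia s requires s at some successor in {w0, w1}.
      s holds at w0, so Dia s is true at w3.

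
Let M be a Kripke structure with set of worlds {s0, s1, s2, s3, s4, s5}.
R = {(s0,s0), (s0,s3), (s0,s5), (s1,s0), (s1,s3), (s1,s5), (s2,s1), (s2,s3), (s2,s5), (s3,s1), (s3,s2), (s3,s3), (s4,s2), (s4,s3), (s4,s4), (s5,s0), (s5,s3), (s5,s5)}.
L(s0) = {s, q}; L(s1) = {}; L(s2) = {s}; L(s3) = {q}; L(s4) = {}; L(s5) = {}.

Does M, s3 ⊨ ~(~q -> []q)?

At s3: ~q -> []q is true, so ~(~q -> []q) is false.
  At s3: ~q is false, []q is false, so ~q -> []q is true.
    At s3: []q requires q at every successor {s1, s2, s3}.
      q fails at s1, so []q is false at s3.

No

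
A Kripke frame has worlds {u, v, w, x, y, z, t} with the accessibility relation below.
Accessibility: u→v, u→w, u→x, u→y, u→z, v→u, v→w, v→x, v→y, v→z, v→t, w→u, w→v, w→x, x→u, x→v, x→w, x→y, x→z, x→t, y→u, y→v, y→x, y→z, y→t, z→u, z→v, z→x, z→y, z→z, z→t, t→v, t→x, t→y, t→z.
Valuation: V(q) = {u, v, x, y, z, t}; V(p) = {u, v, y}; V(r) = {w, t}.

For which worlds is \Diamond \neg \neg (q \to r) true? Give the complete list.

u, v, x, y, z

Recall that \Diamond ψ holds at a world iff ψ holds at some accessible world.
Let φ = \Diamond \neg \neg (q \to r). Evaluate φ at each world:
  u (successors {v, w, x, y, z}): φ is true.
  v (successors {u, w, x, y, z, t}): φ is true.
  w (successors {u, v, x}): φ is false.
  x (successors {u, v, w, y, z, t}): φ is true.
  y (successors {u, v, x, z, t}): φ is true.
  z (successors {u, v, x, y, z, t}): φ is true.
  t (successors {v, x, y, z}): φ is false.
For instance, at t:
  At t: \Diamond \neg \neg (q \to r) requires \neg \neg (q \to r) at some successor in {v, x, y, z}.
    At v: \neg \neg (q \to r) is false.
    At x: \neg \neg (q \to r) is false.
    At y: \neg \neg (q \to r) is false.
    At z: \neg \neg (q \to r) is false.
  So \Diamond \neg \neg (q \to r) is false at t.
Satisfying worlds: {u, v, x, y, z}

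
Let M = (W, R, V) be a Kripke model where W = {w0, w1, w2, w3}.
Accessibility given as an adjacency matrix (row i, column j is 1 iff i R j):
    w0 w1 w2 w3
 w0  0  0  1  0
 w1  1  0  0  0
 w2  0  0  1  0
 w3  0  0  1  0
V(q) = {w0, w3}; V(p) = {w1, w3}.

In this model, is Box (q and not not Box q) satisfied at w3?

No

Recall that Box ψ holds at a world iff ψ holds at every accessible world, and Dia ψ holds iff ψ holds at some accessible world.
At w3: Box (q and not not Box q) requires q and not not Box q at every successor {w2}.
  q and not not Box q fails at w2, so Box (q and not not Box q) is false at w3.
    At w2: q is false, not not Box q is false, so q and not not Box q is false.
      At w2: not Box q is true, so not not Box q is false.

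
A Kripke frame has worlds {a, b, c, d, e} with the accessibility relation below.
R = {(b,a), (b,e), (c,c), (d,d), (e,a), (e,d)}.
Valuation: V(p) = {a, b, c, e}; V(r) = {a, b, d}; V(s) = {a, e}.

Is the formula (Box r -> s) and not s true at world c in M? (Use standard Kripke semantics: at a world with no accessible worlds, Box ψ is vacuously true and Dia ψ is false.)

At c: Box r -> s is true, not s is true, so (Box r -> s) and not s is true.
  At c: Box r is false, s is false, so Box r -> s is true.
    At c: Box r requires r at every successor {c}.
      r fails at c, so Box r is false at c.

Yes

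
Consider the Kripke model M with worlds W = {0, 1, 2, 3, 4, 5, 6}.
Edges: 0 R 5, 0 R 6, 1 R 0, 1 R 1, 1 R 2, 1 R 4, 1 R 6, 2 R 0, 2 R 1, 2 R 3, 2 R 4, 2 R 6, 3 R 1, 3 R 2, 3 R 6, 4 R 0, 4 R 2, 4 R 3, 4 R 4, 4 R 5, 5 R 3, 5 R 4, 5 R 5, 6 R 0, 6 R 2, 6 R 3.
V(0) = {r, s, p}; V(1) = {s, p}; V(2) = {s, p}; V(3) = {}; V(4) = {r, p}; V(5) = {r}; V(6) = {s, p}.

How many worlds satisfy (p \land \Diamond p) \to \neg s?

Let φ = (p \land \Diamond p) \to \neg s. Evaluate φ at each world:
  0 (successors {5, 6}): φ is false.
  1 (successors {0, 1, 2, 4, 6}): φ is false.
  2 (successors {0, 1, 3, 4, 6}): φ is false.
  3 (successors {1, 2, 6}): φ is true.
  4 (successors {0, 2, 3, 4, 5}): φ is true.
  5 (successors {3, 4, 5}): φ is true.
  6 (successors {0, 2, 3}): φ is false.
For instance, at 4:
  At 4: p \land \Diamond p is true, \neg s is true, so (p \land \Diamond p) \to \neg s is true.
    At 4: p is true, \Diamond p is true, so p \land \Diamond p is true.
      At 4: \Diamond p requires p at some successor in {0, 2, 3, 4, 5}.
        p holds at 0, so \Diamond p is true at 4.
Satisfying worlds: {3, 4, 5}

3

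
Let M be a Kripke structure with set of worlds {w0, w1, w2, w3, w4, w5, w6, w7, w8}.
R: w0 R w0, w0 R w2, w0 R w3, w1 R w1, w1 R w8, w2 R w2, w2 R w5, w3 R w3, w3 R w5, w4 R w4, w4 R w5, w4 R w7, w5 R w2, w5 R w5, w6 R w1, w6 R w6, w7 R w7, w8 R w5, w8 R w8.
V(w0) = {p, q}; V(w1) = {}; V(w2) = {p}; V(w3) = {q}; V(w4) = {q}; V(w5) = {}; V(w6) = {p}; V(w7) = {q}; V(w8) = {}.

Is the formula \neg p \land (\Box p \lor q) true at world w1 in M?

Recall that \Box ψ holds at a world iff ψ holds at every accessible world, and \Diamond ψ holds iff ψ holds at some accessible world.
At w1: \neg p is true, \Box p \lor q is false, so \neg p \land (\Box p \lor q) is false.
  At w1: \Box p is false, q is false, so \Box p \lor q is false.
    At w1: \Box p requires p at every successor {w1, w8}.
      p fails at w1, so \Box p is false at w1.

No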